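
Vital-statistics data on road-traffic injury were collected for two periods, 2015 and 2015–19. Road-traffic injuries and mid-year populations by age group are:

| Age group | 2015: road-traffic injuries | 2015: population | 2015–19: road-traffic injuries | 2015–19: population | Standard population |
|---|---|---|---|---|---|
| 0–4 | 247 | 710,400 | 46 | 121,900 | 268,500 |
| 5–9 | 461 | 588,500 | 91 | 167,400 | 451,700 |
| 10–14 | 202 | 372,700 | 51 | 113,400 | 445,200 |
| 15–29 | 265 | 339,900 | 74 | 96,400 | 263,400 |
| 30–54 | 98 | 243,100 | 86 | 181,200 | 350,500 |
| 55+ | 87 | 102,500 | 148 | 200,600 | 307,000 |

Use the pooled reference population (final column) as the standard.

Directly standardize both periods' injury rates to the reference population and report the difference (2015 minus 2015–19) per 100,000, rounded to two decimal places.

Age-specific rates per 100,000 for 2015: 34.77, 78.33, 54.20, 77.96, 40.31, 84.88.
For 2015–19: 37.74, 54.36, 44.97, 76.76, 47.46, 73.78.
Standard total = 2,086,300; weights = 0.1287, 0.2165, 0.2134, 0.1263, 0.1680, 0.1472.
2015: 0.1287×34.77 + 0.2165×78.33 + 0.2134×54.20 + 0.1263×77.96 + 0.1680×40.31 + 0.1472×84.88 = 62.1059 per 100,000.
2015–19: 0.1287×37.74 + 0.2165×54.36 + 0.2134×44.97 + 0.1263×76.76 + 0.1680×47.46 + 0.1472×73.78 = 54.7447 per 100,000.
Difference = 62.1059 − 54.7447 = 7.3613.

7.36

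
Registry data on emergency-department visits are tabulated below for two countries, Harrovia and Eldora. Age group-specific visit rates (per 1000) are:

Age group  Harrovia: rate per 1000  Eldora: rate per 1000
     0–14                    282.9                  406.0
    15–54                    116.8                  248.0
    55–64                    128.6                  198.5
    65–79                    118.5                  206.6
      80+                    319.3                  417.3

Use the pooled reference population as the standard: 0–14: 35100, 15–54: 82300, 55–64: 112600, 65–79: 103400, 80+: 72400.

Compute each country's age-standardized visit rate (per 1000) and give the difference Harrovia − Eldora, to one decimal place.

Standard total = 405800; weights = 0.0865, 0.2028, 0.2775, 0.2548, 0.1784.
Harrovia: 0.0865×282.9 + 0.2028×116.8 + 0.2775×128.6 + 0.2548×118.5 + 0.1784×319.3 = 171.0030 per 1000.
Eldora: 0.0865×406.0 + 0.2028×248.0 + 0.2775×198.5 + 0.2548×206.6 + 0.1784×417.3 = 267.5876 per 1000.
Difference = 171.0030 − 267.5876 = -96.5846.

-96.6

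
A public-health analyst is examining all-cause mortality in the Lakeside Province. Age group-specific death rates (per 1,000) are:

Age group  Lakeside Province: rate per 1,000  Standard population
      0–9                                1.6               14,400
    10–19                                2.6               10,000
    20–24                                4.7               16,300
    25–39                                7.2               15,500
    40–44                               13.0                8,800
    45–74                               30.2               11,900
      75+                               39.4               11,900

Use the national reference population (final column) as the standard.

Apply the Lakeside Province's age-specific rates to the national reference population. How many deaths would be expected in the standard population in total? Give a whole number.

1180

Expected deaths = Σ (standard pop × age-specific rate ÷ 1,000)
= 14,400×1.6/1,000 + 10,000×2.6/1,000 + 16,300×4.7/1,000 + 15,500×7.2/1,000 + 8,800×13.0/1,000 + 11,900×30.2/1,000 + 11,900×39.4/1,000
= 23.04 + 26.00 + 76.61 + 111.60 + 114.40 + 359.38 + 468.86 = 1179.89.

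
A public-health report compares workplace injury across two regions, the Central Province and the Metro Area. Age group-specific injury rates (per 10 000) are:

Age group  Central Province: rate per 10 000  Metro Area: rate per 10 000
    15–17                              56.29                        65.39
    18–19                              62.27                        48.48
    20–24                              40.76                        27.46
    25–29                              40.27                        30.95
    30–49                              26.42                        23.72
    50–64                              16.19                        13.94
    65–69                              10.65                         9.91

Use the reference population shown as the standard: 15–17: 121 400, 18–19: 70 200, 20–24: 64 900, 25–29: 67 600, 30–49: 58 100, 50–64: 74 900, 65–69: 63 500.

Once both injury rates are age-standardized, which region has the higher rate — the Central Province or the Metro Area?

Standard total = 520 600; weights = 0.2332, 0.1348, 0.1247, 0.1299, 0.1116, 0.1439, 0.1220.
The Central Province: 0.2332×56.29 + 0.1348×62.27 + 0.1247×40.76 + 0.1299×40.27 + 0.1116×26.42 + 0.1439×16.19 + 0.1220×10.65 = 38.4104 per 10 000.
The Metro Area: 0.2332×65.39 + 0.1348×48.48 + 0.1247×27.46 + 0.1299×30.95 + 0.1116×23.72 + 0.1439×13.94 + 0.1220×9.91 = 35.0894 per 10 000.

Central Province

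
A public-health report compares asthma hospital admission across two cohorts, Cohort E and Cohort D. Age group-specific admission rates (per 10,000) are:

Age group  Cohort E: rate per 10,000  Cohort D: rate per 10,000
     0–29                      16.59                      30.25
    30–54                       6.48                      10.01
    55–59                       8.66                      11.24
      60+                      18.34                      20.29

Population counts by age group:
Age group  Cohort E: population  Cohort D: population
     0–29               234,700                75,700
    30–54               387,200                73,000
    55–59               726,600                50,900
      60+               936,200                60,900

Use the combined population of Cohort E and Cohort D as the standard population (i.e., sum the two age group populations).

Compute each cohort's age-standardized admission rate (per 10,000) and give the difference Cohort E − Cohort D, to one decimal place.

Combined standard total = 2,545,200; weights = 0.1220, 0.1808, 0.3055, 0.3918.
Cohort E: 0.1220×16.59 + 0.1808×6.48 + 0.3055×8.66 + 0.3918×18.34 = 13.0251 per 10,000.
Cohort D: 0.1220×30.25 + 0.1808×10.01 + 0.3055×11.24 + 0.3918×20.29 = 16.8814 per 10,000.
Difference = 13.0251 − 16.8814 = -3.8562.

-3.9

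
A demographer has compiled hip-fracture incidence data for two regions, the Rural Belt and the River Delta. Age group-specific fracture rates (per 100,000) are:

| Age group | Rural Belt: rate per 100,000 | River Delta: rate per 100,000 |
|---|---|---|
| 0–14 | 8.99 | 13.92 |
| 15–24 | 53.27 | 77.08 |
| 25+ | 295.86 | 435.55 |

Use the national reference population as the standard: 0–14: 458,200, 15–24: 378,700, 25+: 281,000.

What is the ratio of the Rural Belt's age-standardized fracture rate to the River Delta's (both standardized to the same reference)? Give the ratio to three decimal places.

Standard total = 1,117,900; weights = 0.4099, 0.3388, 0.2514.
The Rural Belt: 0.4099×8.99 + 0.3388×53.27 + 0.2514×295.86 = 96.0991 per 100,000.
The River Delta: 0.4099×13.92 + 0.3388×77.08 + 0.2514×435.55 = 141.2988 per 100,000.
Ratio = 96.0991 ÷ 141.2988 = 0.68011.

0.680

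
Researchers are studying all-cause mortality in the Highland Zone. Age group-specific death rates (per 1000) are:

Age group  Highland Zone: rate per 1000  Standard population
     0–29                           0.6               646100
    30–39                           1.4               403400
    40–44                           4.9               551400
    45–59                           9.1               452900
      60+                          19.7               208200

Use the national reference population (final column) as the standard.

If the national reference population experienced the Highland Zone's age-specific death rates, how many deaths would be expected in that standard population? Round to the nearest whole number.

11877

Expected deaths = Σ (standard pop × age-specific rate ÷ 1000)
= 646100×0.6/1000 + 403400×1.4/1000 + 551400×4.9/1000 + 452900×9.1/1000 + 208200×19.7/1000
= 387.66 + 564.76 + 2701.86 + 4121.39 + 4101.54 = 11877.21.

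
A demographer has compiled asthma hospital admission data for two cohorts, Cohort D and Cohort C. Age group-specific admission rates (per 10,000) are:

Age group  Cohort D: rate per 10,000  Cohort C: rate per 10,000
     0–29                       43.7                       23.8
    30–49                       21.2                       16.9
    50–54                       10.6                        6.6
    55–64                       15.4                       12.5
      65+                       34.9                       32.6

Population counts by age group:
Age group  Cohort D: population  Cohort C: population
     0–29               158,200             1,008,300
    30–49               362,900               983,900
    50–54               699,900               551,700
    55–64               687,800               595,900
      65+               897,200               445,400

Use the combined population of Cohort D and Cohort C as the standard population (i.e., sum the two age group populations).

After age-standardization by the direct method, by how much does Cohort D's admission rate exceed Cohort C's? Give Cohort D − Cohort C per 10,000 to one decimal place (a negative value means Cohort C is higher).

6.4

Combined standard total = 6,391,200; weights = 0.1825, 0.2107, 0.1958, 0.2009, 0.2101.
Cohort D: 0.1825×43.7 + 0.2107×21.2 + 0.1958×10.6 + 0.2009×15.4 + 0.2101×34.9 = 24.9438 per 10,000.
Cohort C: 0.1825×23.8 + 0.2107×16.9 + 0.1958×6.6 + 0.2009×12.5 + 0.2101×32.6 = 18.5566 per 10,000.
Difference = 24.9438 − 18.5566 = 6.3872.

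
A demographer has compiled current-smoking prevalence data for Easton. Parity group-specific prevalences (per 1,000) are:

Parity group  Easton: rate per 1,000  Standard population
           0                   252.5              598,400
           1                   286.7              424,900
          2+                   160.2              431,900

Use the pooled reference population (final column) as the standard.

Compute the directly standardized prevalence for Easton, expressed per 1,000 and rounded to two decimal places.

235.09

Standard total = 1,455,200; weights = 0.4112, 0.2920, 0.2968.
Standardized rate: 0.4112×252.5 + 0.2920×286.7 + 0.2968×160.2 = 235.0915 per 1,000.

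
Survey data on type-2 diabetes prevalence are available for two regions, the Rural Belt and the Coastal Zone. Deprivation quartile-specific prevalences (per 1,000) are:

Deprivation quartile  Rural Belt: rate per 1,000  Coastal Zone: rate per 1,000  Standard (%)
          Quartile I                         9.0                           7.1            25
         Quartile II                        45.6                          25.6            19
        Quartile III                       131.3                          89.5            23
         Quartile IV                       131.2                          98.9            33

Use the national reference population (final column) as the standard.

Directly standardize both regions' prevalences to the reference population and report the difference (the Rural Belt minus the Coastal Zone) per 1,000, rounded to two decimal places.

24.55

Standard weights: 0.25, 0.19, 0.23, 0.33.
The Rural Belt: 0.2500×9.0 + 0.1900×45.6 + 0.2300×131.3 + 0.3300×131.2 = 84.4090 per 1,000.
The Coastal Zone: 0.2500×7.1 + 0.1900×25.6 + 0.2300×89.5 + 0.3300×98.9 = 59.8610 per 1,000.
Difference = 84.4090 − 59.8610 = 24.5480.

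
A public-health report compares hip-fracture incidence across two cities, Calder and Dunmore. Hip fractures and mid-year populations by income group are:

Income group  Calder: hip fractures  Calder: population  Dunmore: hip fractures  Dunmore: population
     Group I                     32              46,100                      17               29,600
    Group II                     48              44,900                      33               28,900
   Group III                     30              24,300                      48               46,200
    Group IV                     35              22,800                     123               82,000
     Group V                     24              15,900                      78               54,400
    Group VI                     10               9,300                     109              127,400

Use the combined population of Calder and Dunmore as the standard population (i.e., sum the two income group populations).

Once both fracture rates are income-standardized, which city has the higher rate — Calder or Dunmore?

Income-specific rates per 100,000 for Calder: 69.41, 106.90, 123.46, 153.51, 150.94, 107.53.
For Dunmore: 57.43, 114.19, 103.90, 150.00, 143.38, 85.56.
Combined standard total = 531,800; weights = 0.1423, 0.1388, 0.1326, 0.1971, 0.1322, 0.2571.
Calder: 0.1423×69.41 + 0.1388×106.90 + 0.1326×123.46 + 0.1971×153.51 + 0.1322×150.94 + 0.2571×107.53 = 118.9279 per 100,000.
Dunmore: 0.1423×57.43 + 0.1388×114.19 + 0.1326×103.90 + 0.1971×150.00 + 0.1322×143.38 + 0.2571×85.56 = 108.3015 per 100,000.
The crude rates (109.61 vs 110.72) would put Dunmore higher, but that reflects its income composition; once standardized to a common income structure, Calder has the higher underlying rate.

Calder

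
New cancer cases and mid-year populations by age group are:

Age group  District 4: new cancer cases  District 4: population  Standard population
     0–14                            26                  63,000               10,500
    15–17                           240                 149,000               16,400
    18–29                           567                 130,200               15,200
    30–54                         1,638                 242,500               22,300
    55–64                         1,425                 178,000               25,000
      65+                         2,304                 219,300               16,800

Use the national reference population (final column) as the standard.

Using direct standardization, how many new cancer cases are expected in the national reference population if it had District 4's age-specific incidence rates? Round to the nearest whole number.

Age-specific rates per 100,000 for District 4: 41.27, 161.07, 435.48, 675.46, 800.56, 1050.62.
Expected new cancer cases = Σ (standard pop × age-specific rate ÷ 100,000)
= 10,500×41.27/100,000 + 16,400×161.07/100,000 + 15,200×435.48/100,000 + 22,300×675.46/100,000 + 25,000×800.56/100,000 + 16,800×1050.62/100,000
= 4.33 + 26.42 + 66.19 + 150.63 + 200.14 + 176.50 = 624.22.

624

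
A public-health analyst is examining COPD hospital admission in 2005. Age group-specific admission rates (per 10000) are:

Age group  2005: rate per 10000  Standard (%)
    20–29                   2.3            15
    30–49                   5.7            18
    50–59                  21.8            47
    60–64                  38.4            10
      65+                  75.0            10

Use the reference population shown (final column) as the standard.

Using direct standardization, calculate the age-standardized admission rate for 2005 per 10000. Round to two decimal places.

Standard weights: 0.15, 0.18, 0.47, 0.10, 0.10.
Standardized rate: 0.1500×2.3 + 0.1800×5.7 + 0.4700×21.8 + 0.1000×38.4 + 0.1000×75.0 = 22.9570 per 10000.

22.96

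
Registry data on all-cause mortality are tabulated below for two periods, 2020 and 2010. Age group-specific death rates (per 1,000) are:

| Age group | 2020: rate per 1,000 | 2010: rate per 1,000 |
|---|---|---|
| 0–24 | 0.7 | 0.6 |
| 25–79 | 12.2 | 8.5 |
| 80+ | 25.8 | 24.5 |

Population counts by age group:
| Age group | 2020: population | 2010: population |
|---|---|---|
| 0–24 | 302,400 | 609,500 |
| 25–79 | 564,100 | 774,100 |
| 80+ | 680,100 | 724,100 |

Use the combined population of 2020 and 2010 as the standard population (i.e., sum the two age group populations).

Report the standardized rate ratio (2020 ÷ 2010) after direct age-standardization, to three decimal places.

1.148

Combined standard total = 3,654,300; weights = 0.2495, 0.3662, 0.3843.
2020: 0.2495×0.7 + 0.3662×12.2 + 0.3843×25.8 = 14.5562 per 1,000.
2010: 0.2495×0.6 + 0.3662×8.5 + 0.3843×24.5 = 12.6768 per 1,000.
Ratio = 14.5562 ÷ 12.6768 = 1.14826.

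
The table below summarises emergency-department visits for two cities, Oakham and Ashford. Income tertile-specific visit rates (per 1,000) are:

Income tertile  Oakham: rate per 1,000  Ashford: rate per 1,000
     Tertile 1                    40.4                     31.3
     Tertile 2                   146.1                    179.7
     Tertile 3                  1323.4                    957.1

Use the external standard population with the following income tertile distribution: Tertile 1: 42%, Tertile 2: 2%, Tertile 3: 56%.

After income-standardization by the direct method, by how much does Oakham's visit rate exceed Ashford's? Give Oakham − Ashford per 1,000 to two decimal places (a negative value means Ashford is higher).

Standard weights: 0.42, 0.02, 0.56.
Oakham: 0.4200×40.4 + 0.0200×146.1 + 0.5600×1323.4 = 760.9940 per 1,000.
Ashford: 0.4200×31.3 + 0.0200×179.7 + 0.5600×957.1 = 552.7160 per 1,000.
Difference = 760.9940 − 552.7160 = 208.2780.

208.28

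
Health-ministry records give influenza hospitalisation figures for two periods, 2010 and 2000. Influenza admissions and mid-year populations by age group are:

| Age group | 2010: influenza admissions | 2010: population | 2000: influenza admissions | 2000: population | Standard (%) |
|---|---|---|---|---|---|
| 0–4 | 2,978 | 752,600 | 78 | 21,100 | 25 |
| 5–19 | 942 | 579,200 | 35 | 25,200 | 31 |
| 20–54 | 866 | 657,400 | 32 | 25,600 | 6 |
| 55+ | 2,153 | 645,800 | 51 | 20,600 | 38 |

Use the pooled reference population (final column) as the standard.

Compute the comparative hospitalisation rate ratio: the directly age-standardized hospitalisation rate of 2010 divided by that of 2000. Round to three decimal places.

1.198

Age-specific rates per 100,000 for 2010: 395.69, 162.64, 131.73, 333.38.
For 2000: 369.67, 138.89, 125.00, 247.57.
Standard weights: 0.25, 0.31, 0.06, 0.38.
2010: 0.2500×395.69 + 0.3100×162.64 + 0.0600×131.73 + 0.3800×333.38 = 283.9317 per 100,000.
2000: 0.2500×369.67 + 0.3100×138.89 + 0.0600×125.00 + 0.3800×247.57 = 237.0503 per 100,000.
Ratio = 283.9317 ÷ 237.0503 = 1.19777.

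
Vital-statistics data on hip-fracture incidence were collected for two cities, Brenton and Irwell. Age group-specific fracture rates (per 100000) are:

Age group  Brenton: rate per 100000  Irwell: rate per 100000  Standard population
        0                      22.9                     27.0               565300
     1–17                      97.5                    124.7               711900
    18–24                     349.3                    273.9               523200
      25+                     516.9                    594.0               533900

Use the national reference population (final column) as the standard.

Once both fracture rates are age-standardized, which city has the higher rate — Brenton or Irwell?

Standard total = 2334300; weights = 0.2422, 0.3050, 0.2241, 0.2287.
Brenton: 0.2422×22.9 + 0.3050×97.5 + 0.2241×349.3 + 0.2287×516.9 = 231.7964 per 100000.
Irwell: 0.2422×27.0 + 0.3050×124.7 + 0.2241×273.9 + 0.2287×594.0 = 241.8190 per 100000.

Irwell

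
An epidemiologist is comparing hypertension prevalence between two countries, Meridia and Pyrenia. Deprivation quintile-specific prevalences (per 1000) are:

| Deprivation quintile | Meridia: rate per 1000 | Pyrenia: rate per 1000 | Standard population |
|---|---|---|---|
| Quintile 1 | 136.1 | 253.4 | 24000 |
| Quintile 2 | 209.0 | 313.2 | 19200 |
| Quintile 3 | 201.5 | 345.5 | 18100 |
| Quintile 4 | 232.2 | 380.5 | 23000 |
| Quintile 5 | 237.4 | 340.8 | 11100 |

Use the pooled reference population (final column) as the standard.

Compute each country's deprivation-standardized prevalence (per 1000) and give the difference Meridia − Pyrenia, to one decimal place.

Standard total = 95400; weights = 0.2516, 0.2013, 0.1897, 0.2411, 0.1164.
Meridia: 0.2516×136.1 + 0.2013×209.0 + 0.1897×201.5 + 0.2411×232.2 + 0.1164×237.4 = 198.1351 per 1000.
Pyrenia: 0.2516×253.4 + 0.2013×313.2 + 0.1897×345.5 + 0.2411×380.5 + 0.1164×340.8 = 323.7209 per 1000.
Difference = 198.1351 − 323.7209 = -125.5857.

-125.6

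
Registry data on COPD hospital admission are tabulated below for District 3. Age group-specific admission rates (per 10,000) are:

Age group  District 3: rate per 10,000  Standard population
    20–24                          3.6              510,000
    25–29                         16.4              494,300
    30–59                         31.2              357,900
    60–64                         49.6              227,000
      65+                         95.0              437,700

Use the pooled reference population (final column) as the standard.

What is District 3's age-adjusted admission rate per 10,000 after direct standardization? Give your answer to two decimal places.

36.48

Standard total = 2,026,900; weights = 0.2516, 0.2439, 0.1766, 0.1120, 0.2159.
Standardized rate: 0.2516×3.6 + 0.2439×16.4 + 0.1766×31.2 + 0.1120×49.6 + 0.2159×95.0 = 36.4841 per 10,000.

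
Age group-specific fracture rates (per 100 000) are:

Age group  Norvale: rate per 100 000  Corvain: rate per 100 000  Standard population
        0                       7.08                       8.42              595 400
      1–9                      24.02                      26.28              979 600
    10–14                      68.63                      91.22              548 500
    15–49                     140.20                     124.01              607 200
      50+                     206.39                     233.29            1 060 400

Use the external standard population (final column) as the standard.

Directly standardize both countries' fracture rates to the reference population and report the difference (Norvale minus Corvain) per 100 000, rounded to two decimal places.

-8.99

Standard total = 3 791 100; weights = 0.1571, 0.2584, 0.1447, 0.1602, 0.2797.
Norvale: 0.1571×7.08 + 0.2584×24.02 + 0.1447×68.63 + 0.1602×140.20 + 0.2797×206.39 = 97.4320 per 100 000.
Corvain: 0.1571×8.42 + 0.2584×26.28 + 0.1447×91.22 + 0.1602×124.01 + 0.2797×233.29 = 106.4258 per 100 000.
Difference = 97.4320 − 106.4258 = -8.9938.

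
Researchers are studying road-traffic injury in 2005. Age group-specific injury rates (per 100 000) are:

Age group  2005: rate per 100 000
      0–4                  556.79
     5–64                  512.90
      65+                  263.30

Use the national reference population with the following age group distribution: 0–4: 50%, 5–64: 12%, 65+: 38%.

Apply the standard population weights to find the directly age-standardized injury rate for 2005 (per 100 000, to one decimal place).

440.0

Standard weights: 0.50, 0.12, 0.38.
Standardized rate: 0.5000×556.79 + 0.1200×512.90 + 0.3800×263.30 = 439.9970 per 100 000.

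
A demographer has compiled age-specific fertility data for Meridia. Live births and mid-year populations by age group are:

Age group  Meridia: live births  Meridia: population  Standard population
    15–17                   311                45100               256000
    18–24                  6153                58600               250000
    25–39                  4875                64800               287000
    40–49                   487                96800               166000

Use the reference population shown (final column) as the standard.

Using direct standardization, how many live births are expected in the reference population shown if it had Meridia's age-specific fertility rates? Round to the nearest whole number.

Age-specific rates per 1000 for Meridia: 6.896, 105.000, 75.231, 5.031.
Expected live births = Σ (standard pop × age-specific rate ÷ 1000)
= 256000×6.896/1000 + 250000×105.000/1000 + 287000×75.231/1000 + 166000×5.031/1000
= 1765.32 + 26250.00 + 21591.44 + 835.14 = 50441.90.

50442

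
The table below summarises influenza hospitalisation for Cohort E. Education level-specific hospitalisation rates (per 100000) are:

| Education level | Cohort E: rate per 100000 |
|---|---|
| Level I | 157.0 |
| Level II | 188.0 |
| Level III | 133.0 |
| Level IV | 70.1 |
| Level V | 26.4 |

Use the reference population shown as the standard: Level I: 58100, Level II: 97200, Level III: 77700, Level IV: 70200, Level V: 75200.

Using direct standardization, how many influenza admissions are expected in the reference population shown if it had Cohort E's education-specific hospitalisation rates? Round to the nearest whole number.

Expected influenza admissions = Σ (standard pop × education-specific rate ÷ 100000)
= 58100×157.0/100000 + 97200×188.0/100000 + 77700×133.0/100000 + 70200×70.1/100000 + 75200×26.4/100000
= 91.22 + 182.74 + 103.34 + 49.21 + 19.85 = 446.36.

446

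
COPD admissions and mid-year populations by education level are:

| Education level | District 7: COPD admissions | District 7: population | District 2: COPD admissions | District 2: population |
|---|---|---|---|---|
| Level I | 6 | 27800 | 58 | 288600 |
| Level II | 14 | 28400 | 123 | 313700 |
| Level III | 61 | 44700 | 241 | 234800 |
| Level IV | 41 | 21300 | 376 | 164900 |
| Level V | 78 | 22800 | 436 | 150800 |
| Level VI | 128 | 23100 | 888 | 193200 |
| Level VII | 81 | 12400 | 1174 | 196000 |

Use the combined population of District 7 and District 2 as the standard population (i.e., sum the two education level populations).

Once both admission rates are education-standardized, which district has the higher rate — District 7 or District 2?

District 7

Education-specific rates per 10000 for District 7: 2.16, 4.93, 13.65, 19.25, 34.21, 55.41, 65.32.
For District 2: 2.01, 3.92, 10.26, 22.80, 28.91, 45.96, 59.90.
Combined standard total = 1722500; weights = 0.1837, 0.1986, 0.1623, 0.1081, 0.1008, 0.1256, 0.1210.
District 7: 0.1837×2.16 + 0.1986×4.93 + 0.1623×13.65 + 0.1081×19.25 + 0.1008×34.21 + 0.1256×55.41 + 0.1210×65.32 = 23.9798 per 10000.
District 2: 0.1837×2.01 + 0.1986×3.92 + 0.1623×10.26 + 0.1081×22.80 + 0.1008×28.91 + 0.1256×45.96 + 0.1210×59.90 = 21.2107 per 10000.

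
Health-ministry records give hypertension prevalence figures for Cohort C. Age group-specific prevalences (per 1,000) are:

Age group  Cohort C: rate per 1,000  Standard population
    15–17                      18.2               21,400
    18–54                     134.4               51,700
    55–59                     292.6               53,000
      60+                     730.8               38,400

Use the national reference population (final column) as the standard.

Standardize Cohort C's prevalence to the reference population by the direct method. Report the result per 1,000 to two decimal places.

309.47

Standard total = 164,500; weights = 0.1301, 0.3143, 0.3222, 0.2334.
Standardized rate: 0.1301×18.2 + 0.3143×134.4 + 0.3222×292.6 + 0.2334×730.8 = 309.4740 per 1,000.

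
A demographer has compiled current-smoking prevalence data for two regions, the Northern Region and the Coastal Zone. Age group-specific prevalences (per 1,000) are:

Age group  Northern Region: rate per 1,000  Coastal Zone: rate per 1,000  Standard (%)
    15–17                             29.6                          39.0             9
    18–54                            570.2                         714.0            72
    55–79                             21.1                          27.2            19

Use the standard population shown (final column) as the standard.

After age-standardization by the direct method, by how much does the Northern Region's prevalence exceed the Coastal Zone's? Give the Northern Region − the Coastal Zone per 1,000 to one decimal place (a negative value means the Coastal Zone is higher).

Standard weights: 0.09, 0.72, 0.19.
The Northern Region: 0.0900×29.6 + 0.7200×570.2 + 0.1900×21.1 = 417.2170 per 1,000.
The Coastal Zone: 0.0900×39.0 + 0.7200×714.0 + 0.1900×27.2 = 522.7580 per 1,000.
Difference = 417.2170 − 522.7580 = -105.5410.

-105.5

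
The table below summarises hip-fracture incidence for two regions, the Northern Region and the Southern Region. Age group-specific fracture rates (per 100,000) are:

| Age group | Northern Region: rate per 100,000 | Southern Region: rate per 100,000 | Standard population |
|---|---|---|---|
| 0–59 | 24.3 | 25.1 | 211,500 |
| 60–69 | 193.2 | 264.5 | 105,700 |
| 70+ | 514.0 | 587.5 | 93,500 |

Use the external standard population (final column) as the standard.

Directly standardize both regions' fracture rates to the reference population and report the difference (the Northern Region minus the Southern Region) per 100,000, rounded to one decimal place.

-35.5

Standard total = 410,700; weights = 0.5150, 0.2574, 0.2277.
The Northern Region: 0.5150×24.3 + 0.2574×193.2 + 0.2277×514.0 = 179.2542 per 100,000.
The Southern Region: 0.5150×25.1 + 0.2574×264.5 + 0.2277×587.5 = 214.7493 per 100,000.
Difference = 179.2542 − 214.7493 = -35.4952.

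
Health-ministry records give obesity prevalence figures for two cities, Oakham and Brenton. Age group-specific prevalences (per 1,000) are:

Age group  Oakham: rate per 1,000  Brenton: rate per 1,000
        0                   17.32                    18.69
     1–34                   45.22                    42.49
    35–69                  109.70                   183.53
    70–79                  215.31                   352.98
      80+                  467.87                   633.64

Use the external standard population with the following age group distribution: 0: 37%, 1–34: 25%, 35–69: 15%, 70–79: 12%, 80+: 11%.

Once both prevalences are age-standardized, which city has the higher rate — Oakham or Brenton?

Standard weights: 0.37, 0.25, 0.15, 0.12, 0.11.
Oakham: 0.3700×17.32 + 0.2500×45.22 + 0.1500×109.70 + 0.1200×215.31 + 0.1100×467.87 = 111.4713 per 1,000.
Brenton: 0.3700×18.69 + 0.2500×42.49 + 0.1500×183.53 + 0.1200×352.98 + 0.1100×633.64 = 157.1253 per 1,000.

Brenton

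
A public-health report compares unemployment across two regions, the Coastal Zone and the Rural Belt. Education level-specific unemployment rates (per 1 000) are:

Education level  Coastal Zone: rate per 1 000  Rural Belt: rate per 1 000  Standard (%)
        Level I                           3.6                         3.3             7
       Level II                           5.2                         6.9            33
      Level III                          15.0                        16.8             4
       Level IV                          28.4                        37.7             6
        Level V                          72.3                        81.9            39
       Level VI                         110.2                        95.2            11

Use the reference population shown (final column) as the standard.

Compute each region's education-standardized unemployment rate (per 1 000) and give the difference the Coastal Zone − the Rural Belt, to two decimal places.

Standard weights: 0.07, 0.33, 0.04, 0.06, 0.39, 0.11.
The Coastal Zone: 0.0700×3.6 + 0.3300×5.2 + 0.0400×15.0 + 0.0600×28.4 + 0.3900×72.3 + 0.1100×110.2 = 44.5910 per 1 000.
The Rural Belt: 0.0700×3.3 + 0.3300×6.9 + 0.0400×16.8 + 0.0600×37.7 + 0.3900×81.9 + 0.1100×95.2 = 47.8550 per 1 000.
Difference = 44.5910 − 47.8550 = -3.2640.

-3.26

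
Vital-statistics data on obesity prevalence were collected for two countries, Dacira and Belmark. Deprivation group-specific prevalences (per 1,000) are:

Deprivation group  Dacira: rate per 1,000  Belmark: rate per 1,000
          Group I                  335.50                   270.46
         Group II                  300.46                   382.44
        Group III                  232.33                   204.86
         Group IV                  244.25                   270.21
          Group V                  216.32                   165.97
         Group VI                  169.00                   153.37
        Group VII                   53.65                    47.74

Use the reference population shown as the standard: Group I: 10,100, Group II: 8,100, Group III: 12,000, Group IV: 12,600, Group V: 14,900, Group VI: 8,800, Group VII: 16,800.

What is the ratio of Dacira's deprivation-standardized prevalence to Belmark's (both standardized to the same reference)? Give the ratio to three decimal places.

Standard total = 83,300; weights = 0.1212, 0.0972, 0.1441, 0.1513, 0.1789, 0.1056, 0.2017.
Dacira: 0.1212×335.50 + 0.0972×300.46 + 0.1441×232.33 + 0.1513×244.25 + 0.1789×216.32 + 0.1056×169.00 + 0.2017×53.65 = 207.6768 per 1,000.
Belmark: 0.1212×270.46 + 0.0972×382.44 + 0.1441×204.86 + 0.1513×270.21 + 0.1789×165.97 + 0.1056×153.37 + 0.2017×47.74 = 195.8826 per 1,000.
Ratio = 207.6768 ÷ 195.8826 = 1.06021.

1.060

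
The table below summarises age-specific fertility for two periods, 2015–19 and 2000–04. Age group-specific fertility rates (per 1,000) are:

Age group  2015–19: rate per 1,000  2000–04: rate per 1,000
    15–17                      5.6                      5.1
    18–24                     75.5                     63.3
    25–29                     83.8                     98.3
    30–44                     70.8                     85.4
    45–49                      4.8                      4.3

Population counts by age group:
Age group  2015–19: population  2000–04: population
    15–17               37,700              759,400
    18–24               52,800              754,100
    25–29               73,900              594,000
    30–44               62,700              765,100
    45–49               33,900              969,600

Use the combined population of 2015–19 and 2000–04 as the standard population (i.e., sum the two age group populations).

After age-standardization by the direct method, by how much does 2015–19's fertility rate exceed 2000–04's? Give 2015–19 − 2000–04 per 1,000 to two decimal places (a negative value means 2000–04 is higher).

-2.69

Combined standard total = 4,103,200; weights = 0.1943, 0.1967, 0.1628, 0.2017, 0.2446.
2015–19: 0.1943×5.6 + 0.1967×75.5 + 0.1628×83.8 + 0.2017×70.8 + 0.2446×4.8 = 45.0331 per 1,000.
2000–04: 0.1943×5.1 + 0.1967×63.3 + 0.1628×98.3 + 0.2017×85.4 + 0.2446×4.3 = 47.7202 per 1,000.
Difference = 45.0331 − 47.7202 = -2.6872.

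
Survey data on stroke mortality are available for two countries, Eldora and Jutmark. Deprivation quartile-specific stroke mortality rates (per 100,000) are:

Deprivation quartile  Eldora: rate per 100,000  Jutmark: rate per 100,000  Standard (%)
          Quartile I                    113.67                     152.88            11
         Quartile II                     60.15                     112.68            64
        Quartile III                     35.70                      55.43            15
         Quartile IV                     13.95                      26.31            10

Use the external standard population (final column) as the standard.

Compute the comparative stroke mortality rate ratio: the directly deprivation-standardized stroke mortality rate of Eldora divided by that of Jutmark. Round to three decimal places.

Standard weights: 0.11, 0.64, 0.15, 0.10.
Eldora: 0.1100×113.67 + 0.6400×60.15 + 0.1500×35.70 + 0.1000×13.95 = 57.7497 per 100,000.
Jutmark: 0.1100×152.88 + 0.6400×112.68 + 0.1500×55.43 + 0.1000×26.31 = 99.8775 per 100,000.
Ratio = 57.7497 ÷ 99.8775 = 0.57821.

0.578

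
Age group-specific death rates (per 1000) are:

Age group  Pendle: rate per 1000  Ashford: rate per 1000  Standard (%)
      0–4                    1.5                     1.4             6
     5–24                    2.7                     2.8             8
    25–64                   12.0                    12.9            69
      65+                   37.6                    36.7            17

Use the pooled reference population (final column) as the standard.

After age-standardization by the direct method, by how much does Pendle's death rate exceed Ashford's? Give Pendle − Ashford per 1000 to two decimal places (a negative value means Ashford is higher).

Standard weights: 0.06, 0.08, 0.69, 0.17.
Pendle: 0.0600×1.5 + 0.0800×2.7 + 0.6900×12.0 + 0.1700×37.6 = 14.9780 per 1000.
Ashford: 0.0600×1.4 + 0.0800×2.8 + 0.6900×12.9 + 0.1700×36.7 = 15.4480 per 1000.
Difference = 14.9780 − 15.4480 = -0.4700.

-0.47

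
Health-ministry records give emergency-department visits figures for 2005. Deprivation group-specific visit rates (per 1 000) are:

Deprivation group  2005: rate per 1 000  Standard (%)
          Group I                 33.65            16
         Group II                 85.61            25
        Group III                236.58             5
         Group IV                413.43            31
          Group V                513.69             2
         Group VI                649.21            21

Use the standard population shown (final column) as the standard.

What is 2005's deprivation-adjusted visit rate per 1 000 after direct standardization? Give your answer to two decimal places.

313.39

Standard weights: 0.16, 0.25, 0.05, 0.31, 0.02, 0.21.
Standardized rate: 0.1600×33.65 + 0.2500×85.61 + 0.0500×236.58 + 0.3100×413.43 + 0.0200×513.69 + 0.2100×649.21 = 313.3867 per 1 000.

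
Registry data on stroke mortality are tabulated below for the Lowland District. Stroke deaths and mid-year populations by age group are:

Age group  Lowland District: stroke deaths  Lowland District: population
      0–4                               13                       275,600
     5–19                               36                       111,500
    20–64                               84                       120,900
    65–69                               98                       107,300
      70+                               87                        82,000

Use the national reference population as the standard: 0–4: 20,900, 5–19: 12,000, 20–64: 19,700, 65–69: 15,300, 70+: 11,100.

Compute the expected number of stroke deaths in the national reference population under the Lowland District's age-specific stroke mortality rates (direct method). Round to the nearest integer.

44

Age-specific rates per 100,000 for the Lowland District: 4.72, 32.29, 69.48, 91.33, 106.10.
Expected stroke deaths = Σ (standard pop × age-specific rate ÷ 100,000)
= 20,900×4.72/100,000 + 12,000×32.29/100,000 + 19,700×69.48/100,000 + 15,300×91.33/100,000 + 11,100×106.10/100,000
= 0.99 + 3.87 + 13.69 + 13.97 + 11.78 = 44.30.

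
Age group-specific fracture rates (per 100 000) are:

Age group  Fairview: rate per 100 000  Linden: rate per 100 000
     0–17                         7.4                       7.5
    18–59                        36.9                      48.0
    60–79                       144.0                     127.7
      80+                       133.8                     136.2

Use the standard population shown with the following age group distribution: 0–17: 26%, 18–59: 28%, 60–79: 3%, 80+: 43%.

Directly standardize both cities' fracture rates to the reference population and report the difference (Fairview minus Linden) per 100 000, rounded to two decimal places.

Standard weights: 0.26, 0.28, 0.03, 0.43.
Fairview: 0.2600×7.4 + 0.2800×36.9 + 0.0300×144.0 + 0.4300×133.8 = 74.1100 per 100 000.
Linden: 0.2600×7.5 + 0.2800×48.0 + 0.0300×127.7 + 0.4300×136.2 = 77.7870 per 100 000.
Difference = 74.1100 − 77.7870 = -3.6770.

-3.68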